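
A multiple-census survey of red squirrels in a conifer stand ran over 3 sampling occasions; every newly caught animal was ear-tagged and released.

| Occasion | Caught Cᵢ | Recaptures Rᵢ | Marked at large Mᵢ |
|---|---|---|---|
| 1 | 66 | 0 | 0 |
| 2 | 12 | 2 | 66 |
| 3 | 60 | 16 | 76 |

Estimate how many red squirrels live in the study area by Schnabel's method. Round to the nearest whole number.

Σ MᵢCᵢ = 0·66 + 66·12 + 76·60 = 0 + 792 + 4560 = 5352
Σ Rᵢ = 0 + 2 + 16 = 18
N̂ = 5352 / 18 ≈ 297.3 → 297

N ≈ 297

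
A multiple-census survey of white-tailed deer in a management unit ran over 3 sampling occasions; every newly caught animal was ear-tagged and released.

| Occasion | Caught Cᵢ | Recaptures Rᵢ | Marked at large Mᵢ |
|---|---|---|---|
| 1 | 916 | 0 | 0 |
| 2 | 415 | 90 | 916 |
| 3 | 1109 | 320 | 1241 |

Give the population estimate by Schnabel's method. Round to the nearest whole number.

N ≈ 4284

Σ MᵢCᵢ = 0·916 + 916·415 + 1241·1109 = 0 + 380140 + 1376269 = 1756409
Σ Rᵢ = 0 + 90 + 320 = 410
N̂ = 1756409 / 410 ≈ 4283.9 → 4284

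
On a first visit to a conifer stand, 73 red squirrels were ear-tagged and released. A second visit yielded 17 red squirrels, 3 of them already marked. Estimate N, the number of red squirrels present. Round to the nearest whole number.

N ≈ 414

The marked fraction in the recapture sample should equal the marked fraction in the population: 3/17 = 73/N.
N = (73 × 17) / 3 = 1241 / 3 ≈ 413.7 → 414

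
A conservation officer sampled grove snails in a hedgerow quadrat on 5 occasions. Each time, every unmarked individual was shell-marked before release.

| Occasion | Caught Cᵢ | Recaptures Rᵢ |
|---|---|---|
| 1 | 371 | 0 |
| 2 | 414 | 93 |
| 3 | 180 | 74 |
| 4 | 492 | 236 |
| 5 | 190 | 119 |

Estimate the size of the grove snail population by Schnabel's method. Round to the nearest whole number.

N ≈ 1669

Marked at large before each occasion: Mᵢ = Σⱼ<ᵢ (Cⱼ − Rⱼ) → M1=0, M2=371, M3=692, M4=798, M5=1054
Σ MᵢCᵢ = 0·371 + 371·414 + 692·180 + 798·492 + 1054·190 = 0 + 153594 + 124560 + 392616 + 200260 = 871030
Σ Rᵢ = 0 + 93 + 74 + 236 + 119 = 522
N̂ = 871030 / 522 ≈ 1668.6 → 1669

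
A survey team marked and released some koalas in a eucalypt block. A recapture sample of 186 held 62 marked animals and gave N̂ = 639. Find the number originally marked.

From N = M·C/R: M = N·R / C = 639·62 / 186 = 39618 / 186 = 213.

M = 213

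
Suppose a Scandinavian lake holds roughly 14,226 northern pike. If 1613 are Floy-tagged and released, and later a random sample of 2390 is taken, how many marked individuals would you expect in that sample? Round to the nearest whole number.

The marked fraction of the population is 1613/14226, so in a sample of 2390 expect C·(M/N) marked.
E[R] = 1613 × 2390 / 14226 = 3855070 / 14226 ≈ 271.0 → 271

expected recaptures ≈ 271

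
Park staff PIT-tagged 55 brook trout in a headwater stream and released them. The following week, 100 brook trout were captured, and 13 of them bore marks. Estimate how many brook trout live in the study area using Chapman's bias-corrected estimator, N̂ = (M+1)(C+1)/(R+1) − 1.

N = 403

N̂ = (55+1)(100+1)/(13+1) − 1 = 56·101/14 − 1
= 5656/14 − 1 = 404 − 1 = 403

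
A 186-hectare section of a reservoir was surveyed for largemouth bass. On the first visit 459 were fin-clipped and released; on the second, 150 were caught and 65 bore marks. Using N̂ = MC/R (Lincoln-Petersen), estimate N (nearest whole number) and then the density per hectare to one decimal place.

N̂ = 459·150/65 = 68850/65 ≈ 1059.2 → 1059
Density = N̂ / area = 1059 / 186 ≈ 5.69 → 5.7 per hectare

density ≈ 5.7 largemouth bass per hectare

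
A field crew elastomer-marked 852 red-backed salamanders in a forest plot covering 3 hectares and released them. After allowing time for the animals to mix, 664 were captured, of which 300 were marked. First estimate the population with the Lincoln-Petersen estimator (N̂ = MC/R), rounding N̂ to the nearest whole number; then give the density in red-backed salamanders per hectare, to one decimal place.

density ≈ 628.7 red-backed salamanders per hectare

N̂ = 852·664/300 = 565728/300 ≈ 1885.8 → 1886
Density = N̂ / area = 1886 / 3 ≈ 628.67 → 628.7 per hectare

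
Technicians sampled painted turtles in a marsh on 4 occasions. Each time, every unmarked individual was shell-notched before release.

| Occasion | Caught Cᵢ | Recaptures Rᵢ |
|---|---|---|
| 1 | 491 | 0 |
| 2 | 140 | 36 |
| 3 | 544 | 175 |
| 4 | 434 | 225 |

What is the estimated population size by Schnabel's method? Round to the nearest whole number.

N ≈ 1860

Marked at large before each occasion: Mᵢ = Σⱼ<ᵢ (Cⱼ − Rⱼ) → M1=0, M2=491, M3=595, M4=964
Σ MᵢCᵢ = 0·491 + 491·140 + 595·544 + 964·434 = 0 + 68740 + 323680 + 418376 = 810796
Σ Rᵢ = 0 + 36 + 175 + 225 = 436
N̂ = 810796 / 436 ≈ 1859.6 → 1860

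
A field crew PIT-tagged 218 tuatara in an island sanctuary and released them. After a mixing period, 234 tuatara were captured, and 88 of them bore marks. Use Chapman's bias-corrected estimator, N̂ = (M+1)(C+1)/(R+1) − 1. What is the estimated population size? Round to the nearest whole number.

N̂ = (218+1)(234+1)/(88+1) − 1 = 219·235/89 − 1
= 51465/89 − 1 ≈ 578.3 − 1 ≈ 577.3 → 577

N ≈ 577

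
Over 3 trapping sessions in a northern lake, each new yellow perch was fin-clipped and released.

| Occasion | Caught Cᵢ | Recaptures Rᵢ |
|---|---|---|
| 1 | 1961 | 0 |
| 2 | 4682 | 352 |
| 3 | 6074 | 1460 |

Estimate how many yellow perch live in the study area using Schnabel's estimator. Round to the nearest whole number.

N ≈ 26,155

Marked at large before each occasion: Mᵢ = Σⱼ<ᵢ (Cⱼ − Rⱼ) → M1=0, M2=1961, M3=6291
Σ MᵢCᵢ = 0·1961 + 1961·4682 + 6291·6074 = 0 + 9181402 + 38211534 = 47392936
Σ Rᵢ = 0 + 352 + 1460 = 1812
N̂ = 47392936 / 1812 ≈ 26155.0 → 26155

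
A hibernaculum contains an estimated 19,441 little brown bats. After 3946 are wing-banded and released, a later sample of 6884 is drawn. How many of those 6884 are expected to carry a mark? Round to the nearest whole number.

The marked fraction of the population is 3946/19441, so in a sample of 6884 expect C·(M/N) marked.
E[R] = 3946 × 6884 / 19441 = 27164264 / 19441 ≈ 1397.3 → 1397

expected recaptures ≈ 1397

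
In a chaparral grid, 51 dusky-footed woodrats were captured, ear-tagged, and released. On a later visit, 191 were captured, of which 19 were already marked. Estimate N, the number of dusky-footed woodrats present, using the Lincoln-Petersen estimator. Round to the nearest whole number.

N = (51 × 191) / 19 = 9741 / 19 ≈ 512.7 → 513

N ≈ 513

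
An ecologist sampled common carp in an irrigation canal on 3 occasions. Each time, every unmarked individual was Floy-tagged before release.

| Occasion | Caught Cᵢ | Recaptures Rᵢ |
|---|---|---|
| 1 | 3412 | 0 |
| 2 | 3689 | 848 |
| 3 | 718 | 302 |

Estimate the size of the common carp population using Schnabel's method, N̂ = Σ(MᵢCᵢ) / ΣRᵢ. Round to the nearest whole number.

Marked at large before each occasion: Mᵢ = Σⱼ<ᵢ (Cⱼ − Rⱼ) → M1=0, M2=3412, M3=6253
Σ MᵢCᵢ = 0·3412 + 3412·3689 + 6253·718 = 0 + 12586868 + 4489654 = 17076522
Σ Rᵢ = 0 + 848 + 302 = 1150
N̂ = 17076522 / 1150 ≈ 14849.1 → 14849

N ≈ 14,849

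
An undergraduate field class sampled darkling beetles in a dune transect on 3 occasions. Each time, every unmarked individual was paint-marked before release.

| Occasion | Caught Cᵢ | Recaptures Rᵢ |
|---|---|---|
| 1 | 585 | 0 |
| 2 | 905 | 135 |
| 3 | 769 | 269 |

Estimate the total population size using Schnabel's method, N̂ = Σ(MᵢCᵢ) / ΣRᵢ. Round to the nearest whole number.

Marked at large before each occasion: Mᵢ = Σⱼ<ᵢ (Cⱼ − Rⱼ) → M1=0, M2=585, M3=1355
Σ MᵢCᵢ = 0·585 + 585·905 + 1355·769 = 0 + 529425 + 1041995 = 1571420
Σ Rᵢ = 0 + 135 + 269 = 404
N̂ = 1571420 / 404 ≈ 3889.7 → 3890

N ≈ 3890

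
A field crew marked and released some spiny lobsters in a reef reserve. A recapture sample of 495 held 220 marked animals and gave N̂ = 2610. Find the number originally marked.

M = 1160

From N = M·C/R: M = N·R / C = 2610·220 / 495 = 574200 / 495 = 1160.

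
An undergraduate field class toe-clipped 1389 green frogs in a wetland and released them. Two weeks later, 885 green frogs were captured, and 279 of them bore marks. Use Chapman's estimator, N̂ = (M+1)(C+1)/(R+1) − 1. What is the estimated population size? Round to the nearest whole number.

N̂ = (1389+1)(885+1)/(279+1) − 1 = 1390·886/280 − 1
= 1231540/280 − 1 ≈ 4398.4 − 1 ≈ 4397.4 → 4397

N ≈ 4397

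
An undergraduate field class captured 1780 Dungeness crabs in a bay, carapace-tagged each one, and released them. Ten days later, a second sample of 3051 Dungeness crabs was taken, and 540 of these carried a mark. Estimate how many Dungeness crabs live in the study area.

N = 10,057

Lincoln-Petersen assumes M/N = R/C, so N = M·C / R.
N = (1780 × 3051) / 540 = 5430780 / 540 = 10057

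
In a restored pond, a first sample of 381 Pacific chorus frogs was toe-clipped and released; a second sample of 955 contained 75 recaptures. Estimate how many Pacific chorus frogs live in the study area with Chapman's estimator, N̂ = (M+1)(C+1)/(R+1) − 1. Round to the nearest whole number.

N̂ = (381+1)(955+1)/(75+1) − 1 = 382·956/76 − 1
= 365192/76 − 1 ≈ 4805.2 − 1 ≈ 4804.2 → 4804

N ≈ 4804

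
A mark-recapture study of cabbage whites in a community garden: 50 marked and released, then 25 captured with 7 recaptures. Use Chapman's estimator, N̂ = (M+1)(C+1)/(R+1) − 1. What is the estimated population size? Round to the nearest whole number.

N̂ = (50+1)(25+1)/(7+1) − 1 = 51·26/8 − 1
= 1326/8 − 1 ≈ 165.8 − 1 ≈ 164.8 → 165

N ≈ 165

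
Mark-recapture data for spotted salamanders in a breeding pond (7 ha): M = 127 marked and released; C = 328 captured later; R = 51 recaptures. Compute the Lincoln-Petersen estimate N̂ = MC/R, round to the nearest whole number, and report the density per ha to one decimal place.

density ≈ 116.7 spotted salamanders per ha

N̂ = 127·328/51 = 41656/51 ≈ 816.8 → 817
Density = N̂ / area = 817 / 7 ≈ 116.71 → 116.7 per ha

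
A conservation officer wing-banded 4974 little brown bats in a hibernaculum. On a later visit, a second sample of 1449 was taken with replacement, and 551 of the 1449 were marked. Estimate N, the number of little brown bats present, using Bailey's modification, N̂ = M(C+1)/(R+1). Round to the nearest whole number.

N ≈ 13,066

N̂ = 4974·(1449+1)/(551+1) = 4974·1450/552 = 7212300/552 ≈ 13065.8 → 13066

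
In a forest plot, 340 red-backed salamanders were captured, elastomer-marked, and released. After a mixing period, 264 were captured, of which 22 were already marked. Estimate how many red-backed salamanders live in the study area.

N = (340 × 264) / 22 = 89760 / 22 = 4080

N = 4080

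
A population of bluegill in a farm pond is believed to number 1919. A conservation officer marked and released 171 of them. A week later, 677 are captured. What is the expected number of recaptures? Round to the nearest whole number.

expected recaptures ≈ 60

Expected recaptures E[R] = M·C / N.
E[R] = 171 × 677 / 1919 = 115767 / 1919 ≈ 60.3 → 60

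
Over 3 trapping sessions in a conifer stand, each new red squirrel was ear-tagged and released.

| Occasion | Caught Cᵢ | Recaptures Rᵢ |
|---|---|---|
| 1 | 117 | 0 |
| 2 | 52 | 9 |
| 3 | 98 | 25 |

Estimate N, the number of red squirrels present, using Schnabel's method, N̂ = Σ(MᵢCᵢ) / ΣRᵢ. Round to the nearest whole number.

N ≈ 640

Marked at large before each occasion: Mᵢ = Σⱼ<ᵢ (Cⱼ − Rⱼ) → M1=0, M2=117, M3=160
Σ MᵢCᵢ = 0·117 + 117·52 + 160·98 = 0 + 6084 + 15680 = 21764
Σ Rᵢ = 0 + 9 + 25 = 34
N̂ = 21764 / 34 ≈ 640.1 → 640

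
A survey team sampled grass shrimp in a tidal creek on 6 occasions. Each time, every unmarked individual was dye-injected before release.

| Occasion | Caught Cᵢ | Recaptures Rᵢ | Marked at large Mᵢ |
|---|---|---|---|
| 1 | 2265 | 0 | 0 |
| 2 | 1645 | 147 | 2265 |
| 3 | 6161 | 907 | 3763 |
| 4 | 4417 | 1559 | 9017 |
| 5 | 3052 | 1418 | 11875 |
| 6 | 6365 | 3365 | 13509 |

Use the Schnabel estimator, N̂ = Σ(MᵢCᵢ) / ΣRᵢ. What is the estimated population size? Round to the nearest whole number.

N ≈ 25,550

Σ MᵢCᵢ = 0·2265 + 2265·1645 + 3763·6161 + 9017·4417 + 11875·3052 + 13509·6365 = 0 + 3725925 + 23183843 + 39828089 + 36242500 + 85984785 = 188965142
Σ Rᵢ = 0 + 147 + 907 + 1559 + 1418 + 3365 = 7396
N̂ = 188965142 / 7396 ≈ 25549.6 → 25550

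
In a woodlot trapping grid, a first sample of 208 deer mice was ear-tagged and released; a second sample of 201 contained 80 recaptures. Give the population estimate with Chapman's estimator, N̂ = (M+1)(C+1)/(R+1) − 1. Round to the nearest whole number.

N̂ = (208+1)(201+1)/(80+1) − 1 = 209·202/81 − 1
= 42218/81 − 1 ≈ 521.2 − 1 ≈ 520.2 → 520

N ≈ 520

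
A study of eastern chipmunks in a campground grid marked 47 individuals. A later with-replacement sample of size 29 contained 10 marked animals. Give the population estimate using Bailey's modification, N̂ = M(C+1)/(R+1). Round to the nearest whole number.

N ≈ 128

N̂ = 47·(29+1)/(10+1) = 47·30/11 = 1410/11 ≈ 128.2 → 128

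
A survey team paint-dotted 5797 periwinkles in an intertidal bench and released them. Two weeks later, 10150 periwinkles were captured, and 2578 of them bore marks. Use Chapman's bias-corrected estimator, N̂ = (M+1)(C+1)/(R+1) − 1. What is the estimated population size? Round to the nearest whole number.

N̂ = (5797+1)(10150+1)/(2578+1) − 1 = 5798·10151/2579 − 1
= 58855498/2579 − 1 ≈ 22821.1 − 1 ≈ 22820.1 → 22820

N ≈ 22,820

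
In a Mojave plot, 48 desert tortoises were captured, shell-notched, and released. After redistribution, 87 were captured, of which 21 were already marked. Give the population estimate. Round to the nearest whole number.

N ≈ 199

If marked individuals mix randomly, R/C ≈ M/N, giving N ≈ M·C/R.
N = (48 × 87) / 21 = 4176 / 21 ≈ 198.9 → 199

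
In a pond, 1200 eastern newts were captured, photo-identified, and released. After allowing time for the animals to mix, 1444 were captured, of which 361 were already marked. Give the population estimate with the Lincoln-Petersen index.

N = 4800

If marked individuals mix randomly, R/C ≈ M/N, giving N ≈ M·C/R.
N = (1200 × 1444) / 361 = 1732800 / 361 = 4800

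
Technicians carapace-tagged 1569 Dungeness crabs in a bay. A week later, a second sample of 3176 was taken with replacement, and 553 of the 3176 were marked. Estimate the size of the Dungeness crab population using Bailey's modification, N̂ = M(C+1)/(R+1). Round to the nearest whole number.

N̂ = 1569·(3176+1)/(553+1) = 1569·3177/554 = 4984713/554 ≈ 8997.7 → 8998

N ≈ 8998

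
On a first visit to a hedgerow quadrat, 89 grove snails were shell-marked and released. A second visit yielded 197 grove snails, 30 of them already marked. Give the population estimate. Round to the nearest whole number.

If marked individuals mix randomly, R/C ≈ M/N, giving N ≈ M·C/R.
N = (89 × 197) / 30 = 17533 / 30 ≈ 584.4 → 584

N ≈ 584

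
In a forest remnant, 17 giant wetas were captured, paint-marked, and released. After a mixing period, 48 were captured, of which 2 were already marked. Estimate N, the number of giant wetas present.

N = 408

Lincoln-Petersen assumes M/N = R/C, so N = M·C / R.
N = (17 × 48) / 2 = 816 / 2 = 408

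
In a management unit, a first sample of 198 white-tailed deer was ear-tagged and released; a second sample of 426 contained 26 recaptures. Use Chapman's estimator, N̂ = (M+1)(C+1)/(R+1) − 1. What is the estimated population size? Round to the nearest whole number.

N ≈ 3146

N̂ = (198+1)(426+1)/(26+1) − 1 = 199·427/27 − 1
= 84973/27 − 1 ≈ 3147.1 − 1 ≈ 3146.1 → 3146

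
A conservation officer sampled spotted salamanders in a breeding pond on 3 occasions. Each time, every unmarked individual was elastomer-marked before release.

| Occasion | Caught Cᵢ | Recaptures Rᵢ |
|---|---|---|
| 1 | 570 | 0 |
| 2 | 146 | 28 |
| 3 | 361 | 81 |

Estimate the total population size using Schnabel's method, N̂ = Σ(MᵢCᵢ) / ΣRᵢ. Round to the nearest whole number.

N ≈ 3042

Marked at large before each occasion: Mᵢ = Σⱼ<ᵢ (Cⱼ − Rⱼ) → M1=0, M2=570, M3=688
Σ MᵢCᵢ = 0·570 + 570·146 + 688·361 = 0 + 83220 + 248368 = 331588
Σ Rᵢ = 0 + 28 + 81 = 109
N̂ = 331588 / 109 ≈ 3042.1 → 3042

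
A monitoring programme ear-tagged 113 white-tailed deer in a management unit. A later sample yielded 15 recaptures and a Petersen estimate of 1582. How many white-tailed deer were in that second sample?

From N = M·C/R: C = N·R / M = 1582·15 / 113 = 23730 / 113 = 210.

C = 210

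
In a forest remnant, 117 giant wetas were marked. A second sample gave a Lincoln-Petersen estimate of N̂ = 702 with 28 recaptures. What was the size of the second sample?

C = 168

From N = M·C/R: C = N·R / M = 702·28 / 117 = 19656 / 117 = 168.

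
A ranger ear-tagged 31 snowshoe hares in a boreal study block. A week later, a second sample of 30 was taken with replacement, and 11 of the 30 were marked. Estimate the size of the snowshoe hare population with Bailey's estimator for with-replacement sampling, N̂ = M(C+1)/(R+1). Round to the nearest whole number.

N ≈ 80

N̂ = 31·(30+1)/(11+1) = 31·31/12 = 961/12 ≈ 80.1 → 80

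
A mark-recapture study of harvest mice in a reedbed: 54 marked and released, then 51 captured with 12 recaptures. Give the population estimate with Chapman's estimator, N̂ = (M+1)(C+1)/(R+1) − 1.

N = 219

N̂ = (54+1)(51+1)/(12+1) − 1 = 55·52/13 − 1
= 2860/13 − 1 = 220 − 1 = 219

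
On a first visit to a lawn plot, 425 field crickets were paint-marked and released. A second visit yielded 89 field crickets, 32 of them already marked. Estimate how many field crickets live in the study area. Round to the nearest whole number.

N ≈ 1182

If marked individuals mix randomly, R/C ≈ M/N, giving N ≈ M·C/R.
N = (425 × 89) / 32 = 37825 / 32 ≈ 1182.0 → 1182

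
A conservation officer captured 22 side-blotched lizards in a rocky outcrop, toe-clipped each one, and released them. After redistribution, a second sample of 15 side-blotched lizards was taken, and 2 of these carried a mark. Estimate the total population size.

N = 165

Lincoln-Petersen assumes M/N = R/C, so N = M·C / R.
N = (22 × 15) / 2 = 330 / 2 = 165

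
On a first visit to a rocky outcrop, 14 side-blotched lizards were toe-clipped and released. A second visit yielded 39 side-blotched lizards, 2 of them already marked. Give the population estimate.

Lincoln-Petersen assumes M/N = R/C, so N = M·C / R.
N = (14 × 39) / 2 = 546 / 2 = 273

N = 273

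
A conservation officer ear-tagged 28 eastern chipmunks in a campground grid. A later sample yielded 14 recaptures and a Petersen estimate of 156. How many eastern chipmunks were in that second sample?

C = 78

From N = M·C/R: C = N·R / M = 156·14 / 28 = 2184 / 28 = 78.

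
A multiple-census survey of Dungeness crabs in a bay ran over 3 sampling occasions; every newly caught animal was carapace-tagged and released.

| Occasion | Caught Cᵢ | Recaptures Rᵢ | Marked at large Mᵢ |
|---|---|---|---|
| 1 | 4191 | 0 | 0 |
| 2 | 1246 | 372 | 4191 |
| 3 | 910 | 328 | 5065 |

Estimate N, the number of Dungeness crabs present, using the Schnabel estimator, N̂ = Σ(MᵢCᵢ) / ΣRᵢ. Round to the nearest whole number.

Σ MᵢCᵢ = 0·4191 + 4191·1246 + 5065·910 = 0 + 5221986 + 4609150 = 9831136
Σ Rᵢ = 0 + 372 + 328 = 700
N̂ = 9831136 / 700 ≈ 14044.48 → 14044

N ≈ 14,044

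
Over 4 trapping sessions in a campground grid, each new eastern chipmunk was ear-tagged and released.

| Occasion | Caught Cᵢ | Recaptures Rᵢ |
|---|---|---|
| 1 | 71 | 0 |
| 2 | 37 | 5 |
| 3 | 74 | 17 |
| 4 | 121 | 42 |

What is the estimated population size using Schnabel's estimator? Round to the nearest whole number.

N ≈ 463

Marked at large before each occasion: Mᵢ = Σⱼ<ᵢ (Cⱼ − Rⱼ) → M1=0, M2=71, M3=103, M4=160
Σ MᵢCᵢ = 0·71 + 71·37 + 103·74 + 160·121 = 0 + 2627 + 7622 + 19360 = 29609
Σ Rᵢ = 0 + 5 + 17 + 42 = 64
N̂ = 29609 / 64 ≈ 462.6 → 463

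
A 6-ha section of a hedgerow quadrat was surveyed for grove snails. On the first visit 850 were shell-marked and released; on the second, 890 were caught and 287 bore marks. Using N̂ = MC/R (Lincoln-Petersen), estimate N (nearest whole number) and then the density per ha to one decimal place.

density ≈ 439.3 grove snails per ha

N̂ = 850·890/287 = 756500/287 ≈ 2635.9 → 2636
Density = N̂ / area = 2636 / 6 ≈ 439.33 → 439.3 per ha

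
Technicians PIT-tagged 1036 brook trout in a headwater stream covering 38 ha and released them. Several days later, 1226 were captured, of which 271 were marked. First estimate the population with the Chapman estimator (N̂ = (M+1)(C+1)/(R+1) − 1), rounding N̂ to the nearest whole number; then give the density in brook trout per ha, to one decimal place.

N̂ = 1037·1227/272 − 1 = 1272399/272 − 1 ≈ 4676.9 → 4677
Density = N̂ / area = 4677 / 38 ≈ 123.08 → 123.1 per ha

density ≈ 123.1 brook trout per ha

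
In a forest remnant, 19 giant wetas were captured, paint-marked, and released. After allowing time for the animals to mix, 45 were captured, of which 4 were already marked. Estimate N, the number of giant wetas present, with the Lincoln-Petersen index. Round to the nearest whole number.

N ≈ 214

If marked individuals mix randomly, R/C ≈ M/N, giving N ≈ M·C/R.
N = (19 × 45) / 4 = 855 / 4 ≈ 213.8 → 214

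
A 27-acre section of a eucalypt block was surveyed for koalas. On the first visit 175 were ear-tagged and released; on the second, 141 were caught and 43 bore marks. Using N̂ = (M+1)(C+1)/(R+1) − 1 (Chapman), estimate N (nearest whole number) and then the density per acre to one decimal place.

N̂ = 176·142/44 − 1 = 24992/44 − 1 = 567
Density = N̂ / area = 567 / 27 = 21.0 per acre

density ≈ 21.0 koalas per acre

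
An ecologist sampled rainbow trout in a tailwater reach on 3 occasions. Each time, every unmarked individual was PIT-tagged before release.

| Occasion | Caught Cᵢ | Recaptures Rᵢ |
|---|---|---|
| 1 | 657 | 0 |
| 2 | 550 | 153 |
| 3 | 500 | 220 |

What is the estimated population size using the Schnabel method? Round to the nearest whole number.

Marked at large before each occasion: Mᵢ = Σⱼ<ᵢ (Cⱼ − Rⱼ) → M1=0, M2=657, M3=1054
Σ MᵢCᵢ = 0·657 + 657·550 + 1054·500 = 0 + 361350 + 527000 = 888350
Σ Rᵢ = 0 + 153 + 220 = 373
N̂ = 888350 / 373 ≈ 2381.6 → 2382

N ≈ 2382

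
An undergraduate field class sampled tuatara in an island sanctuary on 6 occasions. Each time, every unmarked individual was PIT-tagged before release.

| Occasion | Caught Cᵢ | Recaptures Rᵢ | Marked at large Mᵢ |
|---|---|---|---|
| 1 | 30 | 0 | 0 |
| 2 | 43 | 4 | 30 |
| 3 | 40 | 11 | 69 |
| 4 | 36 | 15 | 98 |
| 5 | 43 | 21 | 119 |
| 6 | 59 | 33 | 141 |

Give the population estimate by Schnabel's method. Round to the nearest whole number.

Σ MᵢCᵢ = 0·30 + 30·43 + 69·40 + 98·36 + 119·43 + 141·59 = 0 + 1290 + 2760 + 3528 + 5117 + 8319 = 21014
Σ Rᵢ = 0 + 4 + 11 + 15 + 21 + 33 = 84
N̂ = 21014 / 84 ≈ 250.2 → 250

N ≈ 250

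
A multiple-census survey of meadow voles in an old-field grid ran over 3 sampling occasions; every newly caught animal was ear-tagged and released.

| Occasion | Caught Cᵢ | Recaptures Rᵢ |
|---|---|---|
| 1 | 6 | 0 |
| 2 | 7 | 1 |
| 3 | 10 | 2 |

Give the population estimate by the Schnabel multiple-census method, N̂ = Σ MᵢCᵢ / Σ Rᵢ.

Marked at large before each occasion: Mᵢ = Σⱼ<ᵢ (Cⱼ − Rⱼ) → M1=0, M2=6, M3=12
Σ MᵢCᵢ = 0·6 + 6·7 + 12·10 = 0 + 42 + 120 = 162
Σ Rᵢ = 0 + 1 + 2 = 3
N̂ = 162 / 3 = 54

N = 54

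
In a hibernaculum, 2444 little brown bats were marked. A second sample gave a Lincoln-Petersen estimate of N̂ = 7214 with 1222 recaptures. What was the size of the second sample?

C = 3607

From N = M·C/R: C = N·R / M = 7214·1222 / 2444 = 8815508 / 2444 = 3607.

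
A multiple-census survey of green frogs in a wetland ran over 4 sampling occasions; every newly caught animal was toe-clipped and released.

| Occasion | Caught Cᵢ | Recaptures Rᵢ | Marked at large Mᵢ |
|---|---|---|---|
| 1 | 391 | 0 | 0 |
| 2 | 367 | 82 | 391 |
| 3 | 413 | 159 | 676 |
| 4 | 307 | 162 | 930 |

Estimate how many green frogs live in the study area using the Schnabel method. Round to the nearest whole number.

N ≈ 1757

Σ MᵢCᵢ = 0·391 + 391·367 + 676·413 + 930·307 = 0 + 143497 + 279188 + 285510 = 708195
Σ Rᵢ = 0 + 82 + 159 + 162 = 403
N̂ = 708195 / 403 ≈ 1757.3 → 1757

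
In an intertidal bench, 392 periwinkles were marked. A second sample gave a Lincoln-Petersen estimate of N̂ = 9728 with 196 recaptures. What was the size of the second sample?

From N = M·C/R: C = N·R / M = 9728·196 / 392 = 1906688 / 392 = 4864.

C = 4864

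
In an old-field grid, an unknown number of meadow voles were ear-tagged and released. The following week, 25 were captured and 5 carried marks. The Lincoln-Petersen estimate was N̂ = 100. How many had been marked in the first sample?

From N = M·C/R: M = N·R / C = 100·5 / 25 = 500 / 25 = 20.

M = 20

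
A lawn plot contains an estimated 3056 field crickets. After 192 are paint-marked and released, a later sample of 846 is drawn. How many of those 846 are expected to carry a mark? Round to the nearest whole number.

expected recaptures ≈ 53

Expected recaptures E[R] = M·C / N.
E[R] = 192 × 846 / 3056 = 162432 / 3056 ≈ 53.2 → 53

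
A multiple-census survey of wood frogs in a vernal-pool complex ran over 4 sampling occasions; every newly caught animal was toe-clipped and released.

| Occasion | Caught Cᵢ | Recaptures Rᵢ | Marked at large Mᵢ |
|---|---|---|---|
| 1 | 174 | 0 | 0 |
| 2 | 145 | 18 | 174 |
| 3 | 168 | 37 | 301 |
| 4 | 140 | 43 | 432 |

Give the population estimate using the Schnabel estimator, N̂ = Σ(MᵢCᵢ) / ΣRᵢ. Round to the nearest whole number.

Σ MᵢCᵢ = 0·174 + 174·145 + 301·168 + 432·140 = 0 + 25230 + 50568 + 60480 = 136278
Σ Rᵢ = 0 + 18 + 37 + 43 = 98
N̂ = 136278 / 98 ≈ 1390.6 → 1391

N ≈ 1391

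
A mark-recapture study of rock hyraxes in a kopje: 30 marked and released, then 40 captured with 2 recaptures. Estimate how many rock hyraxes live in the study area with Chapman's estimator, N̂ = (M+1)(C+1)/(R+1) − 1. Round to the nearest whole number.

N̂ = (30+1)(40+1)/(2+1) − 1 = 31·41/3 − 1
= 1271/3 − 1 ≈ 423.7 − 1 ≈ 422.7 → 423

N ≈ 423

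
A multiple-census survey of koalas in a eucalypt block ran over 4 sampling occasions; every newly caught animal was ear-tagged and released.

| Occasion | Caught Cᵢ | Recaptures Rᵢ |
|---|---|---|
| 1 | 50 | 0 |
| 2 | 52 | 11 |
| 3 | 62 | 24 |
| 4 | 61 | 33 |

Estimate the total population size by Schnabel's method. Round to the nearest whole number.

N ≈ 237

Marked at large before each occasion: Mᵢ = Σⱼ<ᵢ (Cⱼ − Rⱼ) → M1=0, M2=50, M3=91, M4=129
Σ MᵢCᵢ = 0·50 + 50·52 + 91·62 + 129·61 = 0 + 2600 + 5642 + 7869 = 16111
Σ Rᵢ = 0 + 11 + 24 + 33 = 68
N̂ = 16111 / 68 ≈ 236.9 → 237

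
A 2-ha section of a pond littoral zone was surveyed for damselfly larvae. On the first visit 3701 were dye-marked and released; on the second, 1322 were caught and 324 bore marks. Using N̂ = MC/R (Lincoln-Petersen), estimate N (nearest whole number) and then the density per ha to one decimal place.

N̂ = 3701·1322/324 = 4892722/324 ≈ 15101.0 → 15101
Density = N̂ / area = 15101 / 2 ≈ 7550.50 → 7550.5 per ha

density ≈ 7550.5 damselfly larvae per ha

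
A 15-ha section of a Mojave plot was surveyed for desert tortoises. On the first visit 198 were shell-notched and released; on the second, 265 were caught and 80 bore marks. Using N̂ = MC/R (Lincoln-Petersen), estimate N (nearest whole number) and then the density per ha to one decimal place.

density ≈ 43.7 desert tortoises per ha

N̂ = 198·265/80 = 52470/80 ≈ 655.9 → 656
Density = N̂ / area = 656 / 15 ≈ 43.73 → 43.7 per ha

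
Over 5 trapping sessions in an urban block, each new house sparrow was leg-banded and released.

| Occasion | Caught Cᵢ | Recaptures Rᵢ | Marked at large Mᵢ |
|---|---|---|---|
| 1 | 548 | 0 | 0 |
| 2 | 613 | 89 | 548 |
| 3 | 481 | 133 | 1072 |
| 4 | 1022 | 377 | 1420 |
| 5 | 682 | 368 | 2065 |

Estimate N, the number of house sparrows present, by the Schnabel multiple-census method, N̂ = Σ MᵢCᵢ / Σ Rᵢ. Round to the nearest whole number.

Σ MᵢCᵢ = 0·548 + 548·613 + 1072·481 + 1420·1022 + 2065·682 = 0 + 335924 + 515632 + 1451240 + 1408330 = 3711126
Σ Rᵢ = 0 + 89 + 133 + 377 + 368 = 967
N̂ = 3711126 / 967 ≈ 3837.8 → 3838

N ≈ 3838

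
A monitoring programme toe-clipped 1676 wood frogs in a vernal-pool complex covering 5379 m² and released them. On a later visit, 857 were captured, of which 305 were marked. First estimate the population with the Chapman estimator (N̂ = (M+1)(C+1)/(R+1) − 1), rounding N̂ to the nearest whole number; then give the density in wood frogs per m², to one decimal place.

density ≈ 0.9 wood frogs per m²

N̂ = 1677·858/306 − 1 = 1438866/306 − 1 ≈ 4701.2 → 4701
Density = N̂ / area = 4701 / 5379 ≈ 0.87 → 0.9 per m²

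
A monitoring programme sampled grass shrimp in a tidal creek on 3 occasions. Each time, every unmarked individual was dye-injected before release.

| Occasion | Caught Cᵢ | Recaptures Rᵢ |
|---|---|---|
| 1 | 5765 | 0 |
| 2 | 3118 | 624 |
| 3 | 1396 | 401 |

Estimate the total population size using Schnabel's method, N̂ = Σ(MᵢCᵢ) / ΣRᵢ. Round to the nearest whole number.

N ≈ 28,785

Marked at large before each occasion: Mᵢ = Σⱼ<ᵢ (Cⱼ − Rⱼ) → M1=0, M2=5765, M3=8259
Σ MᵢCᵢ = 0·5765 + 5765·3118 + 8259·1396 = 0 + 17975270 + 11529564 = 29504834
Σ Rᵢ = 0 + 624 + 401 = 1025
N̂ = 29504834 / 1025 ≈ 28785.2 → 28785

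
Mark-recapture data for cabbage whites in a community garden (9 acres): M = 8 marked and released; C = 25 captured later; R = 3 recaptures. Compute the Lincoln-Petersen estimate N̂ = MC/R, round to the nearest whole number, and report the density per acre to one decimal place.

density ≈ 7.4 cabbage whites per acre

N̂ = 8·25/3 = 200/3 ≈ 66.7 → 67
Density = N̂ / area = 67 / 9 ≈ 7.44 → 7.4 per acre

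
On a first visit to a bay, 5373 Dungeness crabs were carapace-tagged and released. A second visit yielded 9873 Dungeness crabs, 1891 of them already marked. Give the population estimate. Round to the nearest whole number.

N ≈ 28,053

If marked individuals mix randomly, R/C ≈ M/N, giving N ≈ M·C/R.
N = (5373 × 9873) / 1891 = 53047629 / 1891 ≈ 28052.7 → 28053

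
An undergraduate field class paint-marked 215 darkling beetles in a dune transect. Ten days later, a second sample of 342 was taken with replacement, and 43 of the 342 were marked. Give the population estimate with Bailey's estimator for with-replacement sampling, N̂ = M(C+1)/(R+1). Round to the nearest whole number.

N̂ = 215·(342+1)/(43+1) = 215·343/44 = 73745/44 ≈ 1676.0 → 1676

N ≈ 1676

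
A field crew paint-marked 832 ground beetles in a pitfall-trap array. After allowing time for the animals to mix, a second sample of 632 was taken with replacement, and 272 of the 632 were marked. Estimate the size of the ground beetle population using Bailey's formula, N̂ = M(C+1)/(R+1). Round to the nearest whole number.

N ≈ 1929

N̂ = 832·(632+1)/(272+1) = 832·633/273 = 526656/273 ≈ 1929.1 → 1929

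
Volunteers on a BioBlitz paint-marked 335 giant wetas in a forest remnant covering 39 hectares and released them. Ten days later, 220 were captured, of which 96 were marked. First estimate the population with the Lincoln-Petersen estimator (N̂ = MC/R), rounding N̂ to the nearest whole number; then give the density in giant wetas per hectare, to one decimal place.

density ≈ 19.7 giant wetas per hectare

N̂ = 335·220/96 = 73700/96 ≈ 767.7 → 768
Density = N̂ / area = 768 / 39 ≈ 19.69 → 19.7 per hectare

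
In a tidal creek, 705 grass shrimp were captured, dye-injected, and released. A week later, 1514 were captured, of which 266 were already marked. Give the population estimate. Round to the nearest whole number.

N ≈ 4013

N = (705 × 1514) / 266 = 1067370 / 266 ≈ 4012.7 → 4013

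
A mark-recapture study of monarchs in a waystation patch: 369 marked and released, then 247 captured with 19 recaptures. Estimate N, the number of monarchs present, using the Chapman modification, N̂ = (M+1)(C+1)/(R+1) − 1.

N = 4587

N̂ = (369+1)(247+1)/(19+1) − 1 = 370·248/20 − 1
= 91760/20 − 1 = 4588 − 1 = 4587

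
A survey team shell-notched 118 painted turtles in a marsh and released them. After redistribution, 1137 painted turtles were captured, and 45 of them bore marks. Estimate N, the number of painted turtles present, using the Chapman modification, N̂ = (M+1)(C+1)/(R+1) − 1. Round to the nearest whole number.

N ≈ 2943

N̂ = (118+1)(1137+1)/(45+1) − 1 = 119·1138/46 − 1
= 135422/46 − 1 ≈ 2944.0 − 1 ≈ 2943.0 → 2943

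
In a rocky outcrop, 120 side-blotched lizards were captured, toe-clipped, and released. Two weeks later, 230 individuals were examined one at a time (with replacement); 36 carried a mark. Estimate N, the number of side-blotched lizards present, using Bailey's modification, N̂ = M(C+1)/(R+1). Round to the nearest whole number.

N ≈ 749

N̂ = 120·(230+1)/(36+1) = 120·231/37 = 27720/37 ≈ 749.2 → 749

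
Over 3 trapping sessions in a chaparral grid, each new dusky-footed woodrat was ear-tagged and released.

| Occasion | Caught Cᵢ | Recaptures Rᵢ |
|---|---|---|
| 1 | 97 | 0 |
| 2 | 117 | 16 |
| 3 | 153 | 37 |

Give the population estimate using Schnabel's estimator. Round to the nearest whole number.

Marked at large before each occasion: Mᵢ = Σⱼ<ᵢ (Cⱼ − Rⱼ) → M1=0, M2=97, M3=198
Σ MᵢCᵢ = 0·97 + 97·117 + 198·153 = 0 + 11349 + 30294 = 41643
Σ Rᵢ = 0 + 16 + 37 = 53
N̂ = 41643 / 53 ≈ 785.7 → 786

N ≈ 786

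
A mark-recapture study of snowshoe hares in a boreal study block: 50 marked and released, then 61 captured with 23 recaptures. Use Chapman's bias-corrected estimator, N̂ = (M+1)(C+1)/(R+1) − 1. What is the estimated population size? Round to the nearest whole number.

N ≈ 131

N̂ = (50+1)(61+1)/(23+1) − 1 = 51·62/24 − 1
= 3162/24 − 1 ≈ 131.8 − 1 ≈ 130.8 → 131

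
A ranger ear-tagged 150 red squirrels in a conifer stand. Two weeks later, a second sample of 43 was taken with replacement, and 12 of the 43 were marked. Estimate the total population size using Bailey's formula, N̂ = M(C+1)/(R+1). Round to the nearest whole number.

N ≈ 508

N̂ = 150·(43+1)/(12+1) = 150·44/13 = 6600/13 ≈ 507.7 → 508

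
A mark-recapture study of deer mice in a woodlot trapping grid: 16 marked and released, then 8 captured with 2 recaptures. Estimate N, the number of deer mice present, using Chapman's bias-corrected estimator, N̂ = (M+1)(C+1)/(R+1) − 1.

N̂ = (16+1)(8+1)/(2+1) − 1 = 17·9/3 − 1
= 153/3 − 1 = 51 − 1 = 50

N = 50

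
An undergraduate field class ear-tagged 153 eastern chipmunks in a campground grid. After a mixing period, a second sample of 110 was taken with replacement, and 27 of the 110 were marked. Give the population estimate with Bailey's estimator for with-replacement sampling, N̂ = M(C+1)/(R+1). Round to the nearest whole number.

N̂ = 153·(110+1)/(27+1) = 153·111/28 = 16983/28 ≈ 606.5 → 607

N ≈ 607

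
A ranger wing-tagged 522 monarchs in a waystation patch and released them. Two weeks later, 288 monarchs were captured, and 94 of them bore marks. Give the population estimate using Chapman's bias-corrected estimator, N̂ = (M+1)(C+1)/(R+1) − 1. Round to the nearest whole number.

N̂ = (522+1)(288+1)/(94+1) − 1 = 523·289/95 − 1
= 151147/95 − 1 ≈ 1591.0 − 1 ≈ 1590.0 → 1590

N ≈ 1590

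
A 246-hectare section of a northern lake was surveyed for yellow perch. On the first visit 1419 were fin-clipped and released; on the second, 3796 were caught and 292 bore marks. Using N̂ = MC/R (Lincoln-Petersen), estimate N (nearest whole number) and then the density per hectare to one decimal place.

density ≈ 75.0 yellow perch per hectare

N̂ = 1419·3796/292 = 5386524/292 = 18447
Density = N̂ / area = 18447 / 246 ≈ 74.99 → 75.0 per hectare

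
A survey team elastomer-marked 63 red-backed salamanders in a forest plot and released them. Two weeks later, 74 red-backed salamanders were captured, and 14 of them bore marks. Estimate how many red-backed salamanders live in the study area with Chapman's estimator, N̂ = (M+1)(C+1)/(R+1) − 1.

N̂ = (63+1)(74+1)/(14+1) − 1 = 64·75/15 − 1
= 4800/15 − 1 = 320 − 1 = 319

N = 319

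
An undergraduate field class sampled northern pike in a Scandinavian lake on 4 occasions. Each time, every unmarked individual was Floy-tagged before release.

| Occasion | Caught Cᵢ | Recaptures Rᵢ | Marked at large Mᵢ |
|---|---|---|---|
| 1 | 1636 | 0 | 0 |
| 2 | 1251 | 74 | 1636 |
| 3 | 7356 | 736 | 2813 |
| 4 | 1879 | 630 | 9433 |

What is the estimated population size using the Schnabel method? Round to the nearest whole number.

N ≈ 28,100

Σ MᵢCᵢ = 0·1636 + 1636·1251 + 2813·7356 + 9433·1879 = 0 + 2046636 + 20692428 + 17724607 = 40463671
Σ Rᵢ = 0 + 74 + 736 + 630 = 1440
N̂ = 40463671 / 1440 ≈ 28099.8 → 28100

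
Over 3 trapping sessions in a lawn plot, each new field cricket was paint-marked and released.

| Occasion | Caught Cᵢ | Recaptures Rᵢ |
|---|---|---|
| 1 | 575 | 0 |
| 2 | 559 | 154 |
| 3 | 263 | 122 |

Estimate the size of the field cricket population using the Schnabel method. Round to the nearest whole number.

N ≈ 2098

Marked at large before each occasion: Mᵢ = Σⱼ<ᵢ (Cⱼ − Rⱼ) → M1=0, M2=575, M3=980
Σ MᵢCᵢ = 0·575 + 575·559 + 980·263 = 0 + 321425 + 257740 = 579165
Σ Rᵢ = 0 + 154 + 122 = 276
N̂ = 579165 / 276 ≈ 2098.4 → 2098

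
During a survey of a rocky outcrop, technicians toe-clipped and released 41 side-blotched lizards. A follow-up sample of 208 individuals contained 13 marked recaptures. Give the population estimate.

N = (41 × 208) / 13 = 8528 / 13 = 656

N = 656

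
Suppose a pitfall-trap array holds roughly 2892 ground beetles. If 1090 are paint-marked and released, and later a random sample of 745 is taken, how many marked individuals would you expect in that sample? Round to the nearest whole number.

expected recaptures ≈ 281

Expected recaptures E[R] = M·C / N.
E[R] = 1090 × 745 / 2892 = 812050 / 2892 ≈ 280.8 → 281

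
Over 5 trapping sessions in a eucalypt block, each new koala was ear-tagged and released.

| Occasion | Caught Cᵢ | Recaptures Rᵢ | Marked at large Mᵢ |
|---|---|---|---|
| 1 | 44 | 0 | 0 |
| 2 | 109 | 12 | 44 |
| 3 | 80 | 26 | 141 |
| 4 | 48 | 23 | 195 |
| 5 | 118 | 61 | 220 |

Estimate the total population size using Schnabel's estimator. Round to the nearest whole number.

Σ MᵢCᵢ = 0·44 + 44·109 + 141·80 + 195·48 + 220·118 = 0 + 4796 + 11280 + 9360 + 25960 = 51396
Σ Rᵢ = 0 + 12 + 26 + 23 + 61 = 122
N̂ = 51396 / 122 ≈ 421.3 → 421

N ≈ 421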